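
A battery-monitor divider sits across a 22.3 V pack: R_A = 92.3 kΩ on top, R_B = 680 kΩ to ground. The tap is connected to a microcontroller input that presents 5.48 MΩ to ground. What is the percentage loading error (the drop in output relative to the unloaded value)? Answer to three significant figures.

The divider's output (Thévenin) resistance is R_A‖R_B = 81.27 kΩ.
Fractional drop under load = R_th/(R_th + R_L) = 81.27 / (81.27 + 5480) = 0.01461.
So the output falls by 1.46 %.

1.46 %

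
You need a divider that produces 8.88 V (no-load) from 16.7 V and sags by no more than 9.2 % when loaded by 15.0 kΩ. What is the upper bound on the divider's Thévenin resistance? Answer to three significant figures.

R_th ≤ 1.52 kΩ

Loading drop = R_th/(R_th + R_L) ≤ 0.0920, so R_th ≤ R_L · ε/(1−ε) = 15.0 kΩ × 0.0920/0.9080 = 1.52 kΩ.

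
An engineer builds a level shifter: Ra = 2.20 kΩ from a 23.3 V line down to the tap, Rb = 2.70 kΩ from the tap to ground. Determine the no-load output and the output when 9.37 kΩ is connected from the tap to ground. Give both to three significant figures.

Open-circuit: V = 23.3 × 2.70/(2.20 + 2.70) = 12.8 V.
With the load, Rb becomes Rb‖R_L = 2.096 kΩ, so V = 23.3 × 2.096/4.296 = 11.4 V.

Unloaded: 12.8 V; loaded: 11.4 V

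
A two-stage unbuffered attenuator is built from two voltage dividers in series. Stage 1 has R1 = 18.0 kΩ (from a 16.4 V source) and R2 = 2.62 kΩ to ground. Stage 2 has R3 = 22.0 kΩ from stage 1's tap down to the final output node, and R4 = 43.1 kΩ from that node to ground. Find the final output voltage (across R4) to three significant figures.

Stage 2 presents R3+R4 = 65.10 kΩ as a load on stage 1's tap.
Stage 1's lower leg becomes R2‖(R3+R4) = 2.519 kΩ, so V_mid = 16.4 × 2.519/20.52 = 2.013 V.
Stage 2 is itself unloaded: V_out = V_mid × R4/(R3+R4) = 2.013 × 43.1/65.10 = 1.33 V.

V_out ≈ 1.33 V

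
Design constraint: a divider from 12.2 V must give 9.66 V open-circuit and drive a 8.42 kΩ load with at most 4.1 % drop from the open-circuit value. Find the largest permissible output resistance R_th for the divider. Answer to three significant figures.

Loading drop = R_th/(R_th + R_L) ≤ 0.0410, so R_th ≤ R_L · ε/(1−ε) = 8.42 kΩ × 0.0410/0.9590 = 360 Ω.

R_th ≤ 360 Ω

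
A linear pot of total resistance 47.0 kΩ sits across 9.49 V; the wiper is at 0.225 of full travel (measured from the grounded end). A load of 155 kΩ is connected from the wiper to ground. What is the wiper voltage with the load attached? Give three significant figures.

V ≈ 2.03 V

The wiper splits the pot into (1−α)R = 36.42 kΩ above and αR = 10.57 kΩ below.
Lower section ‖ load = 9.900 kΩ.
V_wiper = 9.49 × 9.900/(36.42 + 9.900) = 2.03 V.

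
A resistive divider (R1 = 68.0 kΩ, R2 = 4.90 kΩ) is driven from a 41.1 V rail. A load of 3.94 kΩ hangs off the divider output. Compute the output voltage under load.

V_out ≈ 1.28 V

The load sits in parallel with R2: R2‖R_L = (4.90 × 3.94) / (4.90 + 3.94) = 2.184 kΩ.
V_out = 41.1 × 2.184 / (68.0 + 2.184) = 41.1 × 2.184/70.18 = 1.28 V.
(Unloaded it would have been 2.76 V.)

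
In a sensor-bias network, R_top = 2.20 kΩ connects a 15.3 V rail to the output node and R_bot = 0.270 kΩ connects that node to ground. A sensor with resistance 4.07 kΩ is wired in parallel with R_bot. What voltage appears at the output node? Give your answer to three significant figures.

The load sits in parallel with R_bot: R_bot‖R_L = (270 × 4070) / (270 + 4070) = 253.2 Ω.
V_out = 15.3 × 253.2 / (2200 + 253.2) = 15.3 × 253.2/2453 = 1.58 V.
(Unloaded it would have been 1.67 V.)

V_out ≈ 1.58 V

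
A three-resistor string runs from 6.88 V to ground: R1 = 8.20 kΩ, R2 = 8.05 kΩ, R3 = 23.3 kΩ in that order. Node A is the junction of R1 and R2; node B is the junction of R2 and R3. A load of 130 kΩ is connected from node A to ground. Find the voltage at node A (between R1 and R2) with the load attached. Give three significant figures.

Below node A the series string R2+R3 = 31.35 kΩ sits in parallel with the 130 kΩ load: 25.26 kΩ.
V_A = 6.88 × 25.26/(8.20 + 25.26) = 5.19 V.

V ≈ 5.19 V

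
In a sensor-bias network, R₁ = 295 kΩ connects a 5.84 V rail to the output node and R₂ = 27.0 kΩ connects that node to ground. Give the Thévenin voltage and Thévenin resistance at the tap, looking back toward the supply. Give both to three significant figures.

V_th = 0.490 V, R_th = 24.7 kΩ

V_th is the open-circuit tap voltage: 5.84 × 27.0/(295 + 27.0) = 0.490 V.
With the supply zeroed, R₁ and R₂ appear in parallel from the tap: R_th = R₁‖R₂ = (295 × 27.0)/322.0 = 24.7 kΩ.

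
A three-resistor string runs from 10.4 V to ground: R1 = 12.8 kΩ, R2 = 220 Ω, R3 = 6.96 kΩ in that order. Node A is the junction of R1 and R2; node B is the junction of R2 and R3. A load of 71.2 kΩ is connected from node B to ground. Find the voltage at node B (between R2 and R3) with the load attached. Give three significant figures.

At node B, R3 is in parallel with the load: R3‖R_L = 6340 Ω.
Below node A the resistance is R2 + (R3‖R_L) = 6560 Ω, so V_A = 10.4 × 6560/19360 = 3.524 V.
Then V_B = V_A × (R3‖R_L)/(R2 + R3‖R_L) = 3.524 × 6340/6560 = 3.41 V.

V ≈ 3.41 V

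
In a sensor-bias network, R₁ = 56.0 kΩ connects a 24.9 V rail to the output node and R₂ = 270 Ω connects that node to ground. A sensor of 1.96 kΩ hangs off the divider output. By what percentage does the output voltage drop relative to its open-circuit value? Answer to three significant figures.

Unloaded V = 24.9 × 270/56270 = 0.11948 V.
Loaded: R₂‖R_L = 237.3 Ω, giving V = 24.9 × 237.3/56240 = 0.10507 V.
Drop = (0.11948 − 0.10507) / 0.11948 = 12.1 %.

12.1 %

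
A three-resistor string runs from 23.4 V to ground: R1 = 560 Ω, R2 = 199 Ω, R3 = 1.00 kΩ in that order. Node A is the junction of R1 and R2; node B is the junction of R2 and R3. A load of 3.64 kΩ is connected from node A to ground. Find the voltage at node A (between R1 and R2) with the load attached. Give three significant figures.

Below node A the series string R2+R3 = 1199 Ω sits in parallel with the 3640 Ω load: 901.9 Ω.
V_A = 23.4 × 901.9/(560 + 901.9) = 14.4 V.

V ≈ 14.4 V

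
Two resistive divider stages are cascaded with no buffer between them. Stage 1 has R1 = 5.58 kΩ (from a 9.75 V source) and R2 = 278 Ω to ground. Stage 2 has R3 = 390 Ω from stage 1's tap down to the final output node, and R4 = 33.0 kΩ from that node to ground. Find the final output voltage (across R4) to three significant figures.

V_out ≈ 0.454 V

Stage 2 presents R3+R4 = 33390 Ω as a load on stage 1's tap.
Stage 1's lower leg becomes R2‖(R3+R4) = 275.7 Ω, so V_mid = 9.75 × 275.7/5856 = 0.4591 V.
Stage 2 is itself unloaded: V_out = V_mid × R4/(R3+R4) = 0.4591 × 33000/33390 = 0.454 V.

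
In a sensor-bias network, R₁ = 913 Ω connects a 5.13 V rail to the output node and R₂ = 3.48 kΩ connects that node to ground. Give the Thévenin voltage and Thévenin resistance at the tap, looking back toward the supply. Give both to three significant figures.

V_th = 4.06 V, R_th = 723 Ω

V_th is the open-circuit tap voltage: 5.13 × 3480/(913 + 3480) = 4.06 V.
With the supply zeroed, R₁ and R₂ appear in parallel from the tap: R_th = R₁‖R₂ = (913 × 3480)/4393 = 723 Ω.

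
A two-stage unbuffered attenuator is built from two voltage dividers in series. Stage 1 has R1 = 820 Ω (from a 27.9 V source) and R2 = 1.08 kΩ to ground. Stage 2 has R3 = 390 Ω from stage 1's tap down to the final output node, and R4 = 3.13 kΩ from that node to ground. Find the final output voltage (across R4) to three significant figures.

V_out ≈ 12.5 V

Stage 2 presents R3+R4 = 3520 Ω as a load on stage 1's tap.
Stage 1's lower leg becomes R2‖(R3+R4) = 826.4 Ω, so V_mid = 27.9 × 826.4/1646 = 14.00 V.
Stage 2 is itself unloaded: V_out = V_mid × R4/(R3+R4) = 14.00 × 3130/3520 = 12.5 V.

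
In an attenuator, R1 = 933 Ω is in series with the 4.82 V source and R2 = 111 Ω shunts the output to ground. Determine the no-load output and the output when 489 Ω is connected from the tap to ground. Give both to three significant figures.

Unloaded: 0.512 V; loaded: 0.426 V

Open-circuit: V = 4.82 × 111/(933 + 111) = 0.512 V.
With the load, R2 becomes R2‖R_L = 90.47 Ω, so V = 4.82 × 90.47/1023 = 0.426 V.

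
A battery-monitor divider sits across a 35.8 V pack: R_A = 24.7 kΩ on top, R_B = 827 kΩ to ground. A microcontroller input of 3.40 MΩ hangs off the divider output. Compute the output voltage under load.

The load sits in parallel with R_B: R_B‖R_L = (827 × 3400) / (827 + 3400) = 665.2 kΩ.
V_out = 35.8 × 665.2 / (24.7 + 665.2) = 35.8 × 665.2/689.9 = 34.5 V.

V_out ≈ 34.5 V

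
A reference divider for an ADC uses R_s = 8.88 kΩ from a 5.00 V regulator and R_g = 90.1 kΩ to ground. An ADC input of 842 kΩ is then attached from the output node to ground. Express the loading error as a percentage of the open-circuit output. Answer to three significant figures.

0.951 %

The divider's output (Thévenin) resistance is R_s‖R_g = 8.083 kΩ.
Fractional drop under load = R_th/(R_th + R_L) = 8.083 / (8.083 + 842) = 0.009509.
So the output falls by 0.951 %.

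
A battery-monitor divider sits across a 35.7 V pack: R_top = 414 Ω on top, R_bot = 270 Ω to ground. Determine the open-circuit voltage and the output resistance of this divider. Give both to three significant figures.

V_th = 14.1 V, R_th = 163 Ω

V_th is the open-circuit tap voltage: 35.7 × 270/(414 + 270) = 14.1 V.
With the supply zeroed, R_top and R_bot appear in parallel from the tap: R_th = R_top‖R_bot = (414 × 270)/684.0 = 163 Ω.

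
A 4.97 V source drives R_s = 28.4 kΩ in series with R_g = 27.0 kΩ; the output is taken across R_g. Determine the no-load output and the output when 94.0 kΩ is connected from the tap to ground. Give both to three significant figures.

Unloaded: 2.42 V; loaded: 2.11 V

Open-circuit: V = 4.97 × 27.0/(28.4 + 27.0) = 2.42 V.
With the load, R_g becomes R_g‖R_L = 20.98 kΩ, so V = 4.97 × 20.98/49.38 = 2.11 V.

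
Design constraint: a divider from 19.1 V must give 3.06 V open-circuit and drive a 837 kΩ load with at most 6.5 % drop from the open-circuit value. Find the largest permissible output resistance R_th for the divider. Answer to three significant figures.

R_th ≤ 58.2 kΩ

Loading drop = R_th/(R_th + R_L) ≤ 0.0650, so R_th ≤ R_L · ε/(1−ε) = 837 kΩ × 0.0650/0.9350 = 58.2 kΩ.
(Any R1, R2 with R2/(R1+R2) = 0.160 and R1‖R2 ≤ 58.2 kΩ will meet the spec.)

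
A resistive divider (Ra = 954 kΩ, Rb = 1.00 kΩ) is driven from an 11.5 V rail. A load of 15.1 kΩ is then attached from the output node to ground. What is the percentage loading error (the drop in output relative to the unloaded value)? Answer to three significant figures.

6.21 %

The divider's output (Thévenin) resistance is Ra‖Rb = 0.9990 kΩ.
Fractional drop under load = R_th/(R_th + R_L) = 0.9990 / (0.9990 + 15.1) = 0.06205.
So the output falls by 6.21 %.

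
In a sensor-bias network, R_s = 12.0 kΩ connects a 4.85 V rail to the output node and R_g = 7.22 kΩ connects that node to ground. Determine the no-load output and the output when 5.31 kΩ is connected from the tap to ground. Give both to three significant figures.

Open-circuit: V = 4.85 × 7.22/(12.0 + 7.22) = 1.82 V.
With the load, R_g becomes R_g‖R_L = 3.060 kΩ, so V = 4.85 × 3.060/15.06 = 0.985 V.

Unloaded: 1.82 V; loaded: 0.985 V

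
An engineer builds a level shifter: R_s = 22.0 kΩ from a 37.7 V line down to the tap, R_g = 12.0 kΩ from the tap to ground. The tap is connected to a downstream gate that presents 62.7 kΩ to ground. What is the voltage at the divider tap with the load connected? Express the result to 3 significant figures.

V_out ≈ 11.8 V

The load sits in parallel with R_g: R_g‖R_L = (12.0 × 62.7) / (12.0 + 62.7) = 10.07 kΩ.
V_out = 37.7 × 10.07 / (22.0 + 10.07) = 37.7 × 10.07/32.07 = 11.8 V.
(Unloaded it would have been 13.3 V.)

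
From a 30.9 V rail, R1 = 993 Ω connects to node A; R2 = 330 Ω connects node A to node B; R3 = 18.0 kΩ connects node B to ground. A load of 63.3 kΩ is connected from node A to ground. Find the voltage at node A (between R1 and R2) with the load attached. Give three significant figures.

Below node A the series string R2+R3 = 18330 Ω sits in parallel with the 63300 Ω load: 14210 Ω.
V_A = 30.9 × 14210/(993 + 14210) = 28.9 V.

V ≈ 28.9 V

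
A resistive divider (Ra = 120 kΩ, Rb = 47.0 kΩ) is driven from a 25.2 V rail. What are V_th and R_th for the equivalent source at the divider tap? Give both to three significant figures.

V_th = 7.09 V, R_th = 33.8 kΩ

V_th is the open-circuit tap voltage: 25.2 × 47.0/(120 + 47.0) = 7.09 V.
With the supply zeroed, Ra and Rb appear in parallel from the tap: R_th = Ra‖Rb = (120 × 47.0)/167.0 = 33.8 kΩ.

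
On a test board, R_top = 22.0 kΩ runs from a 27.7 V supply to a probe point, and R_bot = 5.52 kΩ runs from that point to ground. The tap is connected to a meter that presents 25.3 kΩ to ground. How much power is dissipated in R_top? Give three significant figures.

P ≈ 24.0 mW

Total resistance from the source is R_top + (R_bot‖R_L) = 26.53 kΩ, so I = 27.7/26.53 kΩ = 1.044 mA.
P = I²·R_top = (1.044 mA)² × 22.0 kΩ = 24.0 mW.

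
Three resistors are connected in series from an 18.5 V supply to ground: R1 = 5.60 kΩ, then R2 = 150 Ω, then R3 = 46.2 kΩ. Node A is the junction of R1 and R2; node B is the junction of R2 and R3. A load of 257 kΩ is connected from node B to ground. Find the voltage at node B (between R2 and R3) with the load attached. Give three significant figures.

At node B, R3 is in parallel with the load: R3‖R_L = 39160 Ω.
Below node A the resistance is R2 + (R3‖R_L) = 39310 Ω, so V_A = 18.5 × 39310/44910 = 16.19 V.
Then V_B = V_A × (R3‖R_L)/(R2 + R3‖R_L) = 16.19 × 39160/39310 = 16.1 V.

V ≈ 16.1 V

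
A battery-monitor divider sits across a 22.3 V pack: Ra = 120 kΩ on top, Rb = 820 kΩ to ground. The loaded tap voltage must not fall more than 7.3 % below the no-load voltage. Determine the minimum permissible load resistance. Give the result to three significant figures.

R_L(min) ≈ 1.33 MΩ

Output resistance R_th = Ra‖Rb = (120 × 820)/940.0 = 104.7 kΩ.
The fractional drop is R_th/(R_th + R_L); requiring this ≤ 0.0730 gives R_L ≥ R_th(1/0.0730 − 1) = 104.7 × 12.70 = 1.33 MΩ.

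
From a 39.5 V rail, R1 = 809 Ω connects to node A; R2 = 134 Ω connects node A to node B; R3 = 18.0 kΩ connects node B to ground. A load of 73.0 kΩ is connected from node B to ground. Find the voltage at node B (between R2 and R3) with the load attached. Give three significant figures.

V ≈ 37.1 V

At node B, R3 is in parallel with the load: R3‖R_L = 14440 Ω.
Below node A the resistance is R2 + (R3‖R_L) = 14570 Ω, so V_A = 39.5 × 14570/15380 = 37.42 V.
Then V_B = V_A × (R3‖R_L)/(R2 + R3‖R_L) = 37.42 × 14440/14570 = 37.1 V.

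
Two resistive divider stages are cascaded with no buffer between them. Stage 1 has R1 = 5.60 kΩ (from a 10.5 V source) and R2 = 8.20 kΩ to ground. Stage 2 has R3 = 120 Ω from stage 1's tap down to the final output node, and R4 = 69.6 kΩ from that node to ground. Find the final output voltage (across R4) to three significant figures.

V_out ≈ 5.94 V

Stage 2 presents R3+R4 = 69720 Ω as a load on stage 1's tap.
Stage 1's lower leg becomes R2‖(R3+R4) = 7337 Ω, so V_mid = 10.5 × 7337/12940 = 5.955 V.
Stage 2 is itself unloaded: V_out = V_mid × R4/(R3+R4) = 5.955 × 69600/69720 = 5.94 V.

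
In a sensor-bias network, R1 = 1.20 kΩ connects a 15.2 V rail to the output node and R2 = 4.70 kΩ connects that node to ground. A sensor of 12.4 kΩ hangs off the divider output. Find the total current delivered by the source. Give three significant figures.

R2‖R_L = 3.408 kΩ, so the source sees R1 + R2‖R_L = 4.608 kΩ.
I = 15.2 V / 4.608 kΩ = 3.30 mA.

I ≈ 3.30 mA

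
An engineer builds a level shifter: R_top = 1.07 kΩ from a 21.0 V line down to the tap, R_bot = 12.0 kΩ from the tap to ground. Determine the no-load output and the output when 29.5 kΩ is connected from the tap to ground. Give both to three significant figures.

Unloaded: 19.3 V; loaded: 18.7 V

Open-circuit: V = 21.0 × 12.0/(1.07 + 12.0) = 19.3 V.
With the load, R_bot becomes R_bot‖R_L = 8.530 kΩ, so V = 21.0 × 8.530/9.600 = 18.7 V.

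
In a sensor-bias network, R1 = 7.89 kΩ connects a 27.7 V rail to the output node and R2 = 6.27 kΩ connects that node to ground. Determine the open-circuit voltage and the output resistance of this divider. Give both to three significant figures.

V_th is the open-circuit tap voltage: 27.7 × 6.27/(7.89 + 6.27) = 12.3 V.
With the supply zeroed, R1 and R2 appear in parallel from the tap: R_th = R1‖R2 = (7.89 × 6.27)/14.16 = 3.49 kΩ.

V_th = 12.3 V, R_th = 3.49 kΩ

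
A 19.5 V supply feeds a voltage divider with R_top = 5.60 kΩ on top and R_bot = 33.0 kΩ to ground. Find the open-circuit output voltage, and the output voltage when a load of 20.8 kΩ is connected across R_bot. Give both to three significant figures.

Unloaded: 16.7 V; loaded: 13.6 V

Open-circuit: V = 19.5 × 33.0/(5.60 + 33.0) = 16.7 V.
With the load, R_bot becomes R_bot‖R_L = 12.76 kΩ, so V = 19.5 × 12.76/18.36 = 13.6 V.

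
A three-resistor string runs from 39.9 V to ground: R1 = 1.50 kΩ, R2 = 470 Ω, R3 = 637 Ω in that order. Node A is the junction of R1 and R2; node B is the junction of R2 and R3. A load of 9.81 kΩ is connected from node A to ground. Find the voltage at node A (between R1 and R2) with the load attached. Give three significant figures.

Below node A the series string R2+R3 = 1107 Ω sits in parallel with the 9810 Ω load: 994.7 Ω.
V_A = 39.9 × 994.7/(1500 + 994.7) = 15.9 V.

V ≈ 15.9 V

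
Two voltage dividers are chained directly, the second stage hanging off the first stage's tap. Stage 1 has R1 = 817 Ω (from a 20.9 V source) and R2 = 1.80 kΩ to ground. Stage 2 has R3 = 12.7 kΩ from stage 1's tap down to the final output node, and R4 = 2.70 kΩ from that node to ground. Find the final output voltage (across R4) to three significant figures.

Stage 2 presents R3+R4 = 15400 Ω as a load on stage 1's tap.
Stage 1's lower leg becomes R2‖(R3+R4) = 1612 Ω, so V_mid = 20.9 × 1612/2429 = 13.87 V.
Stage 2 is itself unloaded: V_out = V_mid × R4/(R3+R4) = 13.87 × 2700/15400 = 2.43 V.

V_out ≈ 2.43 V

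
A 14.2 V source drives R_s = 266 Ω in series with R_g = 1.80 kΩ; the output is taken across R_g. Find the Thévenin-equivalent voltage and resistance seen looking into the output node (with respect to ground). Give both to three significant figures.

V_th = 12.4 V, R_th = 232 Ω

V_th is the open-circuit tap voltage: 14.2 × 1800/(266 + 1800) = 12.4 V.
With the supply zeroed, R_s and R_g appear in parallel from the tap: R_th = R_s‖R_g = (266 × 1800)/2066 = 232 Ω.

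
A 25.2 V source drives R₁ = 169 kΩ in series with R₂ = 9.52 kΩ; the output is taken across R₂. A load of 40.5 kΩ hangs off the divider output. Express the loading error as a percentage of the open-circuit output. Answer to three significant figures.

Unloaded V = 25.2 × 9.52/178.5 = 1.344 V.
Loaded: R₂‖R_L = 7.708 kΩ, giving V = 25.2 × 7.708/176.7 = 1.099 V.
Drop = (1.344 − 1.099) / 1.344 = 18.2 %.

18.2 %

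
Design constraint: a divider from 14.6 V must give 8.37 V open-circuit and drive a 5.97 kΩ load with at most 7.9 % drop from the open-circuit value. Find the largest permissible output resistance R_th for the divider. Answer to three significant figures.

Loading drop = R_th/(R_th + R_L) ≤ 0.0790, so R_th ≤ R_L · ε/(1−ε) = 5.97 kΩ × 0.0790/0.9210 = 512 Ω.

R_th ≤ 512 Ω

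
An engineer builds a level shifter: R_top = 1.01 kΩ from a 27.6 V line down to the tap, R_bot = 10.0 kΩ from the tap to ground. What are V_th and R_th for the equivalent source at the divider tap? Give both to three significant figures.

V_th is the open-circuit tap voltage: 27.6 × 10.0/(1.01 + 10.0) = 25.1 V.
With the supply zeroed, R_top and R_bot appear in parallel from the tap: R_th = R_top‖R_bot = (1.01 × 10.0)/11.01 = 917 Ω.

V_th = 25.1 V, R_th = 917 Ω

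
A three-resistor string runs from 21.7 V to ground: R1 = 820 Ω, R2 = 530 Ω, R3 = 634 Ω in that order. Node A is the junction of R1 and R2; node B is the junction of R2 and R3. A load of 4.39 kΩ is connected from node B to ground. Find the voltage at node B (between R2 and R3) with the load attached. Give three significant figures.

At node B, R3 is in parallel with the load: R3‖R_L = 554.0 Ω.
Below node A the resistance is R2 + (R3‖R_L) = 1084 Ω, so V_A = 21.7 × 1084/1904 = 12.35 V.
Then V_B = V_A × (R3‖R_L)/(R2 + R3‖R_L) = 12.35 × 554.0/1084 = 6.31 V.

V ≈ 6.31 V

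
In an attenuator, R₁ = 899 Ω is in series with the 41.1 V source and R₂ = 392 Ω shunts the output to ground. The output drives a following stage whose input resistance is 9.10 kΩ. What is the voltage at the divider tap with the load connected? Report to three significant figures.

The load sits in parallel with R₂: R₂‖R_L = (392 × 9100) / (392 + 9100) = 375.8 Ω.
V_out = 41.1 × 375.8 / (899 + 375.8) = 41.1 × 375.8/1275 = 12.1 V.

V_out ≈ 12.1 V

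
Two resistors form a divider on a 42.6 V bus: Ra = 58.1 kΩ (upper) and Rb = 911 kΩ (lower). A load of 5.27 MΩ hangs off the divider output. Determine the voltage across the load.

V_out ≈ 39.6 V

The load sits in parallel with Rb: Rb‖R_L = (911 × 5270) / (911 + 5270) = 776.7 kΩ.
V_out = 42.6 × 776.7 / (58.1 + 776.7) = 42.6 × 776.7/834.8 = 39.6 V.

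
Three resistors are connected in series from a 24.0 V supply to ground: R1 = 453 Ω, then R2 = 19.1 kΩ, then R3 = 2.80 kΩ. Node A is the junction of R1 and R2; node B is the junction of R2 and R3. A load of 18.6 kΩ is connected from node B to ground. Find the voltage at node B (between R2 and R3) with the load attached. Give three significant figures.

V ≈ 2.66 V

At node B, R3 is in parallel with the load: R3‖R_L = 2434 Ω.
Below node A the resistance is R2 + (R3‖R_L) = 21530 Ω, so V_A = 24.0 × 21530/21990 = 23.51 V.
Then V_B = V_A × (R3‖R_L)/(R2 + R3‖R_L) = 23.51 × 2434/21530 = 2.66 V.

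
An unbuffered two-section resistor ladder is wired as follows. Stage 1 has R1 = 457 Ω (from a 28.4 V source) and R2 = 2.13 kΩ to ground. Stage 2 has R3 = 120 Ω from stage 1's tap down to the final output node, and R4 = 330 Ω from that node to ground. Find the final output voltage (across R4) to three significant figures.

V_out ≈ 9.34 V

Stage 2 presents R3+R4 = 450.0 Ω as a load on stage 1's tap.
Stage 1's lower leg becomes R2‖(R3+R4) = 371.5 Ω, so V_mid = 28.4 × 371.5/828.5 = 12.73 V.
Stage 2 is itself unloaded: V_out = V_mid × R4/(R3+R4) = 12.73 × 330/450.0 = 9.34 V.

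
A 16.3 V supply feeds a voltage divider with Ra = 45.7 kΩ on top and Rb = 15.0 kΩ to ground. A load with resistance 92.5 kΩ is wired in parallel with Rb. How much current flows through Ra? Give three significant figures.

Rb‖R_L = 12.91 kΩ, so the source sees Ra + Rb‖R_L = 58.61 kΩ.
I = 16.3 V / 58.61 kΩ = 0.278 mA.

I ≈ 0.278 mA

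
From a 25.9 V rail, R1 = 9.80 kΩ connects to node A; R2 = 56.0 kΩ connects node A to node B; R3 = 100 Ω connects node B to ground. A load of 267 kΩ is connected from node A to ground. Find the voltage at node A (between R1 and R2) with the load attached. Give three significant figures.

Below node A the series string R2+R3 = 56100 Ω sits in parallel with the 267000 Ω load: 46360 Ω.
V_A = 25.9 × 46360/(9800 + 46360) = 21.4 V.

V ≈ 21.4 V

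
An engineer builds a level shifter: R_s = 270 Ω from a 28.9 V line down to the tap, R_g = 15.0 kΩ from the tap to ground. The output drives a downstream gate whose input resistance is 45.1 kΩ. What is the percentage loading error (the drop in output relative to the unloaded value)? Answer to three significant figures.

0.585 %

The divider's output (Thévenin) resistance is R_s‖R_g = 265.2 Ω.
Fractional drop under load = R_th/(R_th + R_L) = 265.2 / (265.2 + 45100) = 0.005846.
So the output falls by 0.585 %.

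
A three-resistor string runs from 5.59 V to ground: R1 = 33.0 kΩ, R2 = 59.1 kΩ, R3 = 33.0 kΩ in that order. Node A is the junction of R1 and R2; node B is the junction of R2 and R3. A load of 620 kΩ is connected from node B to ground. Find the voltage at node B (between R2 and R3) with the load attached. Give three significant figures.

At node B, R3 is in parallel with the load: R3‖R_L = 31.33 kΩ.
Below node A the resistance is R2 + (R3‖R_L) = 90.43 kΩ, so V_A = 5.59 × 90.43/123.4 = 4.095 V.
Then V_B = V_A × (R3‖R_L)/(R2 + R3‖R_L) = 4.095 × 31.33/90.43 = 1.42 V.

V ≈ 1.42 V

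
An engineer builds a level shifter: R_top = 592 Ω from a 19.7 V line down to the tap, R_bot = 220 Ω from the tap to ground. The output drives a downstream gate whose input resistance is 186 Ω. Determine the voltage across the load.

V_out ≈ 2.87 V

The load sits in parallel with R_bot: R_bot‖R_L = (220 × 186) / (220 + 186) = 100.8 Ω.
V_out = 19.7 × 100.8 / (592 + 100.8) = 19.7 × 100.8/692.8 = 2.87 V.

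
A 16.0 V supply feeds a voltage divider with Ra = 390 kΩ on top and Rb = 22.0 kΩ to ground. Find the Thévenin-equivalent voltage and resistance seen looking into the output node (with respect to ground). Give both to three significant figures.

V_th is the open-circuit tap voltage: 16.0 × 22.0/(390 + 22.0) = 0.854 V.
With the supply zeroed, Ra and Rb appear in parallel from the tap: R_th = Ra‖Rb = (390 × 22.0)/412.0 = 20.8 kΩ.

V_th = 0.854 V, R_th = 20.8 kΩ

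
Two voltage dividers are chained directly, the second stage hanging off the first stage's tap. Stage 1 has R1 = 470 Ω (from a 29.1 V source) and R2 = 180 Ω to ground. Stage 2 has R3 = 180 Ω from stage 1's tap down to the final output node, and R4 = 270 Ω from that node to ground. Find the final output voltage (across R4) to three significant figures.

Stage 2 presents R3+R4 = 450.0 Ω as a load on stage 1's tap.
Stage 1's lower leg becomes R2‖(R3+R4) = 128.6 Ω, so V_mid = 29.1 × 128.6/598.6 = 6.251 V.
Stage 2 is itself unloaded: V_out = V_mid × R4/(R3+R4) = 6.251 × 270/450.0 = 3.75 V.

V_out ≈ 3.75 V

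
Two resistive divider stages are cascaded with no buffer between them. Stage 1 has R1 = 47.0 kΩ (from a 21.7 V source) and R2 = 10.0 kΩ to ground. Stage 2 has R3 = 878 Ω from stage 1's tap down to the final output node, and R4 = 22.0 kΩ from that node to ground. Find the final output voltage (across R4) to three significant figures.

V_out ≈ 2.69 V

Stage 2 presents R3+R4 = 22880 Ω as a load on stage 1's tap.
Stage 1's lower leg becomes R2‖(R3+R4) = 6958 Ω, so V_mid = 21.7 × 6958/53960 = 2.798 V.
Stage 2 is itself unloaded: V_out = V_mid × R4/(R3+R4) = 2.798 × 22000/22880 = 2.69 V.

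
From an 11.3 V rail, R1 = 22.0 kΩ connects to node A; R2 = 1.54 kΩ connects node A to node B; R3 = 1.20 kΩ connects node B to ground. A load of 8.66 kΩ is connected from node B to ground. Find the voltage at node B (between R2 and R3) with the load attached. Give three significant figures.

V ≈ 0.484 V

At node B, R3 is in parallel with the load: R3‖R_L = 1.054 kΩ.
Below node A the resistance is R2 + (R3‖R_L) = 2.594 kΩ, so V_A = 11.3 × 2.594/24.59 = 1.192 V.
Then V_B = V_A × (R3‖R_L)/(R2 + R3‖R_L) = 1.192 × 1.054/2.594 = 0.484 V.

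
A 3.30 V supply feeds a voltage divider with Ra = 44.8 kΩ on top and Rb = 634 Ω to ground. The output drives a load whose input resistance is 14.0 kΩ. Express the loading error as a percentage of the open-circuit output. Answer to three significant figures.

4.27 %

The divider's output (Thévenin) resistance is Ra‖Rb = 625.2 Ω.
Fractional drop under load = R_th/(R_th + R_L) = 625.2 / (625.2 + 14000) = 0.04275.
So the output falls by 4.27 %.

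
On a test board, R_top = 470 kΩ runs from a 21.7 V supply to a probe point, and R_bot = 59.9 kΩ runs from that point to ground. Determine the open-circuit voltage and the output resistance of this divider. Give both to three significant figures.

V_th is the open-circuit tap voltage: 21.7 × 59.9/(470 + 59.9) = 2.45 V.
With the supply zeroed, R_top and R_bot appear in parallel from the tap: R_th = R_top‖R_bot = (470 × 59.9)/529.9 = 53.1 kΩ.

V_th = 2.45 V, R_th = 53.1 kΩ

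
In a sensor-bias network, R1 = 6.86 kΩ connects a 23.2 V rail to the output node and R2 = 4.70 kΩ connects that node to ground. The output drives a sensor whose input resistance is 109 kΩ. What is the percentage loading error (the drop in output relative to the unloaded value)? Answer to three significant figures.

2.49 %

The divider's output (Thévenin) resistance is R1‖R2 = 2.789 kΩ.
Fractional drop under load = R_th/(R_th + R_L) = 2.789 / (2.789 + 109) = 0.02495.
So the output falls by 2.49 %.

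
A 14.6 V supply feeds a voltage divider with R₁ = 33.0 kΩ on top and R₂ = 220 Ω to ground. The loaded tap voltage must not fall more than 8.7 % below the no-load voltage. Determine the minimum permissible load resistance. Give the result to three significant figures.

Output resistance R_th = R₁‖R₂ = (33000 × 220)/33220 = 218.5 Ω.
The fractional drop is R_th/(R_th + R_L); requiring this ≤ 0.0870 gives R_L ≥ R_th(1/0.0870 − 1) = 218.5 × 10.49 = 2.29 kΩ.

R_L(min) ≈ 2.29 kΩ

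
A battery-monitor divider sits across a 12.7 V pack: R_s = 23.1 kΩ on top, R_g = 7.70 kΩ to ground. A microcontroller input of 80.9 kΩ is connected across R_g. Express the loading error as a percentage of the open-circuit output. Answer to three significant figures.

The divider's output (Thévenin) resistance is R_s‖R_g = 5.775 kΩ.
Fractional drop under load = R_th/(R_th + R_L) = 5.775 / (5.775 + 80.9) = 0.06663.
So the output falls by 6.66 %.

6.66 %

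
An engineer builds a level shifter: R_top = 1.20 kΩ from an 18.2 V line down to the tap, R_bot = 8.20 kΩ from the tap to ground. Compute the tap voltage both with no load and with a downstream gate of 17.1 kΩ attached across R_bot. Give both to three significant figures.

Unloaded: 15.9 V; loaded: 15.0 V

Open-circuit: V = 18.2 × 8.20/(1.20 + 8.20) = 15.9 V.
With the load, R_bot becomes R_bot‖R_L = 5.542 kΩ, so V = 18.2 × 5.542/6.742 = 15.0 V.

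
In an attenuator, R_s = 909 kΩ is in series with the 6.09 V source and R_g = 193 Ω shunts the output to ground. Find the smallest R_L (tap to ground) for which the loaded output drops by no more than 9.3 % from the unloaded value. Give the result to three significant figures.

R_L(min) ≈ 1.88 kΩ

Output resistance R_th = R_s‖R_g = (909000 × 193)/909200 = 193.0 Ω.
The fractional drop is R_th/(R_th + R_L); requiring this ≤ 0.0930 gives R_L ≥ R_th(1/0.0930 − 1) = 193.0 × 9.753 = 1.88 kΩ.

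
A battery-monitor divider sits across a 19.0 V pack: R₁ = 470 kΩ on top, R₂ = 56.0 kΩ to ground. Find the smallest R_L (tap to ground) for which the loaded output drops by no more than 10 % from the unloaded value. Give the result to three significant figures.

R_L(min) ≈ 450 kΩ

Output resistance R_th = R₁‖R₂ = (470 × 56.0)/526.0 = 50.04 kΩ.
The fractional drop is R_th/(R_th + R_L); requiring this ≤ 0.100 gives R_L ≥ R_th(1/0.100 − 1) = 50.04 × 9.000 = 450 kΩ.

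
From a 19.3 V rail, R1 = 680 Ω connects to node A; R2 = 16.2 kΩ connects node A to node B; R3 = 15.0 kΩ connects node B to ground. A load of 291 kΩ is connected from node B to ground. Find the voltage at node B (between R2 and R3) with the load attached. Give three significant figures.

At node B, R3 is in parallel with the load: R3‖R_L = 14260 Ω.
Below node A the resistance is R2 + (R3‖R_L) = 30460 Ω, so V_A = 19.3 × 30460/31140 = 18.88 V.
Then V_B = V_A × (R3‖R_L)/(R2 + R3‖R_L) = 18.88 × 14260/30460 = 8.84 V.

V ≈ 8.84 V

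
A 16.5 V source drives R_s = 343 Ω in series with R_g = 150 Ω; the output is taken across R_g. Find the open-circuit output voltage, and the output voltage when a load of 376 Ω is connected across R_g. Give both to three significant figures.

Unloaded: 5.02 V; loaded: 3.93 V

Open-circuit: V = 16.5 × 150/(343 + 150) = 5.02 V.
With the load, R_g becomes R_g‖R_L = 107.2 Ω, so V = 16.5 × 107.2/450.2 = 3.93 V.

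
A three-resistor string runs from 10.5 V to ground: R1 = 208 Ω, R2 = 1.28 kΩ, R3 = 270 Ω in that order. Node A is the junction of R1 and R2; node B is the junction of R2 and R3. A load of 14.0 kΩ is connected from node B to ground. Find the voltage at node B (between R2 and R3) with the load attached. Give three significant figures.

At node B, R3 is in parallel with the load: R3‖R_L = 264.9 Ω.
Below node A the resistance is R2 + (R3‖R_L) = 1545 Ω, so V_A = 10.5 × 1545/1753 = 9.254 V.
Then V_B = V_A × (R3‖R_L)/(R2 + R3‖R_L) = 9.254 × 264.9/1545 = 1.59 V.

V ≈ 1.59 V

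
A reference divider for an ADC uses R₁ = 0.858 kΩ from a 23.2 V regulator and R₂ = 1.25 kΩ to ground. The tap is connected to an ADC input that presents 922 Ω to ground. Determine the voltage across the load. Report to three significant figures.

The load sits in parallel with R₂: R₂‖R_L = (1250 × 922) / (1250 + 922) = 530.6 Ω.
V_out = 23.2 × 530.6 / (858 + 530.6) = 23.2 × 530.6/1389 = 8.87 V.

V_out ≈ 8.87 V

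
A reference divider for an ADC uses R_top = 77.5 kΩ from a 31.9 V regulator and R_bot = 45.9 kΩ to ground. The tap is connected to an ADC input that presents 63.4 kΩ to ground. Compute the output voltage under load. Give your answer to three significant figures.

The load sits in parallel with R_bot: R_bot‖R_L = (45.9 × 63.4) / (45.9 + 63.4) = 26.62 kΩ.
V_out = 31.9 × 26.62 / (77.5 + 26.62) = 31.9 × 26.62/104.1 = 8.16 V.
(Unloaded it would have been 11.9 V.)

V_out ≈ 8.16 V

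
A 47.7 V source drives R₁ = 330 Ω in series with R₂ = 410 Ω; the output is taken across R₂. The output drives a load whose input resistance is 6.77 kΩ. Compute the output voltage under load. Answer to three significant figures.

V_out ≈ 25.7 V

The load sits in parallel with R₂: R₂‖R_L = (410 × 6770) / (410 + 6770) = 386.6 Ω.
V_out = 47.7 × 386.6 / (330 + 386.6) = 47.7 × 386.6/716.6 = 25.7 V.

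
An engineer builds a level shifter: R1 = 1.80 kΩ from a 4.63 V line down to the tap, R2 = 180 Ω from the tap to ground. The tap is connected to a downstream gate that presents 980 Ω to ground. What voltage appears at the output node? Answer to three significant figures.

V_out ≈ 0.361 V

The load sits in parallel with R2: R2‖R_L = (180 × 980) / (180 + 980) = 152.1 Ω.
V_out = 4.63 × 152.1 / (1800 + 152.1) = 4.63 × 152.1/1952 = 0.361 V.
(Unloaded it would have been 0.421 V.)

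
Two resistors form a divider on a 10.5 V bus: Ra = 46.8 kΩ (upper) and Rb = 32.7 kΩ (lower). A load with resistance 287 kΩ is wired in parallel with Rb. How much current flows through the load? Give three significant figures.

Rb‖R_L = 29.36 kΩ; V_out = 10.5 × 29.36/76.16 = 4.047 V.
I_L = V_out / R_L = 4.047 / 287 kΩ = 0.0141 mA.

I_L ≈ 0.0141 mA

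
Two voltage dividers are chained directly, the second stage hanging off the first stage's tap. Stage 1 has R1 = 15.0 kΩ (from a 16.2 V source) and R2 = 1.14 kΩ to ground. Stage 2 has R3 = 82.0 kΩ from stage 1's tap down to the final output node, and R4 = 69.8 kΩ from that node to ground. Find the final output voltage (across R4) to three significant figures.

Stage 2 presents R3+R4 = 151.8 kΩ as a load on stage 1's tap.
Stage 1's lower leg becomes R2‖(R3+R4) = 1.132 kΩ, so V_mid = 16.2 × 1.132/16.13 = 1.136 V.
Stage 2 is itself unloaded: V_out = V_mid × R4/(R3+R4) = 1.136 × 69.8/151.8 = 0.522 V.

V_out ≈ 0.522 V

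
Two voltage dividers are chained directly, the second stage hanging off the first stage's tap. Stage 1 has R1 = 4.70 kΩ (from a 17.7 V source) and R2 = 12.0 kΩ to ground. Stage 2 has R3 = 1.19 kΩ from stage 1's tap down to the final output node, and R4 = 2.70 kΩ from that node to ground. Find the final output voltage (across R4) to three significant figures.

V_out ≈ 4.73 V

Stage 2 presents R3+R4 = 3.890 kΩ as a load on stage 1's tap.
Stage 1's lower leg becomes R2‖(R3+R4) = 2.938 kΩ, so V_mid = 17.7 × 2.938/7.638 = 6.808 V.
Stage 2 is itself unloaded: V_out = V_mid × R4/(R3+R4) = 6.808 × 2.70/3.890 = 4.73 V.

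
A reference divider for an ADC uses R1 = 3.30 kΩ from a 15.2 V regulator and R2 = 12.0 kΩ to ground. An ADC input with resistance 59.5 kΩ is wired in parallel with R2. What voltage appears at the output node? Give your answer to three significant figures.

V_out ≈ 11.4 V

The load sits in parallel with R2: R2‖R_L = (12.0 × 59.5) / (12.0 + 59.5) = 9.986 kΩ.
V_out = 15.2 × 9.986 / (3.30 + 9.986) = 15.2 × 9.986/13.29 = 11.4 V.
(Unloaded it would have been 11.9 V.)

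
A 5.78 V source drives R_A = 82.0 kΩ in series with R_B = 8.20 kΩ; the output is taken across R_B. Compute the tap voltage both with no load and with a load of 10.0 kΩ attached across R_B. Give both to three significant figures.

Open-circuit: V = 5.78 × 8.20/(82.0 + 8.20) = 0.525 V.
With the load, R_B becomes R_B‖R_L = 4.505 kΩ, so V = 5.78 × 4.505/86.51 = 0.301 V.

Unloaded: 0.525 V; loaded: 0.301 V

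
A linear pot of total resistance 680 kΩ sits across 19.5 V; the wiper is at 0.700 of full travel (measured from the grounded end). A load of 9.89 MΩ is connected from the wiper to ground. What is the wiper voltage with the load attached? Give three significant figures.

V ≈ 13.5 V

The wiper splits the pot into (1−α)R = 204.0 kΩ above and αR = 476.0 kΩ below.
Lower section ‖ load = 454.1 kΩ.
V_wiper = 19.5 × 454.1/(204.0 + 454.1) = 13.5 V.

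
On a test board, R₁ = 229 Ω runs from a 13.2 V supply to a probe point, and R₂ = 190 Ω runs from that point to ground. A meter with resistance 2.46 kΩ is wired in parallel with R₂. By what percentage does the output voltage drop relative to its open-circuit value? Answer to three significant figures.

The divider's output (Thévenin) resistance is R₁‖R₂ = 103.8 Ω.
Fractional drop under load = R_th/(R_th + R_L) = 103.8 / (103.8 + 2460) = 0.04050.
So the output falls by 4.05 %.

4.05 %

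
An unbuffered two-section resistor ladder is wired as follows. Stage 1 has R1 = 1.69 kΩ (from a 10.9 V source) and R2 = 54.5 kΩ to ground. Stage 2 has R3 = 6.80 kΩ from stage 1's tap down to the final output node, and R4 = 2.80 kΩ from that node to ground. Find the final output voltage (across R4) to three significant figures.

V_out ≈ 2.63 V

Stage 2 presents R3+R4 = 9.600 kΩ as a load on stage 1's tap.
Stage 1's lower leg becomes R2‖(R3+R4) = 8.162 kΩ, so V_mid = 10.9 × 8.162/9.852 = 9.030 V.
Stage 2 is itself unloaded: V_out = V_mid × R4/(R3+R4) = 9.030 × 2.80/9.600 = 2.63 V.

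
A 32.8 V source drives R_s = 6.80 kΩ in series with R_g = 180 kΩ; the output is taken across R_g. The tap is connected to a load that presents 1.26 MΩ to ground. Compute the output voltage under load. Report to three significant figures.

The load sits in parallel with R_g: R_g‖R_L = (180 × 1260) / (180 + 1260) = 157.5 kΩ.
V_out = 32.8 × 157.5 / (6.80 + 157.5) = 32.8 × 157.5/164.3 = 31.4 V.

V_out ≈ 31.4 V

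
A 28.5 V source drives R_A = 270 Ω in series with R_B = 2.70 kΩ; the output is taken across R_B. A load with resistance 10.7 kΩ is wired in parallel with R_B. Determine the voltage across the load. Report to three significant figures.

The load sits in parallel with R_B: R_B‖R_L = (2700 × 10700) / (2700 + 10700) = 2156 Ω.
V_out = 28.5 × 2156 / (270 + 2156) = 28.5 × 2156/2426 = 25.3 V.

V_out ≈ 25.3 V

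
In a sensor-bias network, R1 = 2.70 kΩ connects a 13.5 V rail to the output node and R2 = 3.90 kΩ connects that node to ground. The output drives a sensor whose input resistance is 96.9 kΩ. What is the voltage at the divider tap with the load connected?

The load sits in parallel with R2: R2‖R_L = (3.90 × 96.9) / (3.90 + 96.9) = 3.749 kΩ.
V_out = 13.5 × 3.749 / (2.70 + 3.749) = 13.5 × 3.749/6.449 = 7.85 V.

V_out ≈ 7.85 V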